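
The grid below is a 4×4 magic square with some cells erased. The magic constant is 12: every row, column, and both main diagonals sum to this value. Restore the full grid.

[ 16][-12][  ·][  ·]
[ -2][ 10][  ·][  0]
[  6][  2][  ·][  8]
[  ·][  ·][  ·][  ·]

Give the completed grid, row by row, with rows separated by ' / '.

16 -12 -6 14 / -2 10 4 0 / 6 2 -4 8 / -8 12 18 -10

Row 2: -2 + 10 + 0 + ? = 12, so (2,3) = 4.
Row 3 must total 12; the given cells sum to 16, so (3,3) = -4.
Column 1 must total 12; the given cells sum to 20, so (4,1) = -8.
Using column 2: -12 + 10 + 2 + ? → (4,2) = 12 − 0 = 12.
From main diagonal, 12 − (16 + 10 + (-4)) gives (4,4) = -10.
Anti-diagonal: 4 + 2 + (-8) + ? = 12, so (1,4) = 14.
From row 1, 12 − (16 + (-12) + 14) gives (1,3) = -6.
Row 4 must total 12; the given cells sum to -6, so (4,3) = 18.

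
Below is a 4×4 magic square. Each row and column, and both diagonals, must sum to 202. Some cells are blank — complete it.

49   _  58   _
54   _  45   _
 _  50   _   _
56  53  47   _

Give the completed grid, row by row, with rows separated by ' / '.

49 44 58 51 / 54 55 45 48 / 43 50 52 57 / 56 53 47 46

Row 4 must total 202; the given cells sum to 156, so (4,4) = 46.
Column 1: 49 + 54 + 56 + ? = 202, so (3,1) = 43.
Column 3 needs 202; the known cells sum to 150, so (3,3) = 52.
Main diagonal: 49 + 52 + 46 + ? = 202, so (2,2) = 55.
Using anti-diagonal: 45 + 50 + 56 + ? → (1,4) = 202 − 151 = 51.
Row 1 must total 202; the given cells sum to 158, so (1,2) = 44.
Row 2: 54 + 55 + 45 + ? = 202, so (2,4) = 48.
Row 3 must total 202; the given cells sum to 145, so (3,4) = 57.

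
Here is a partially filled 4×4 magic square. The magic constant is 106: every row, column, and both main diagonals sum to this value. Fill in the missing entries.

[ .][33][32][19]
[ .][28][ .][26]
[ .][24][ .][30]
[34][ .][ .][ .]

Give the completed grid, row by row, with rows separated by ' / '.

22 33 32 19 / 23 28 29 26 / 27 24 25 30 / 34 21 20 31

The remaining cell in row 1 is (1,1) = 106 − 84 = 22.
Column 2 needs 106; the known cells sum to 85, so (4,2) = 21.
Using column 4: 19 + 26 + 30 + ? → (4,4) = 106 − 75 = 31.
Main diagonal needs 106; the known cells sum to 81, so (3,3) = 25.
Anti-diagonal needs 106; the known cells sum to 77, so (2,3) = 29.
Row 2 needs 106; the known cells sum to 83, so (2,1) = 23.
Row 3: 24 + 25 + 30 + ? = 106, so (3,1) = 27.
Row 4 needs 106; the known cells sum to 86, so (4,3) = 20.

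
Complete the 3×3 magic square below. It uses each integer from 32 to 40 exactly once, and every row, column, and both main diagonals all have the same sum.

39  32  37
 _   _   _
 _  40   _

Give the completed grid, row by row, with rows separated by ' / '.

39 32 37 / 34 36 38 / 35 40 33

The entries are 32 through 40, which sum to 324, so each line sums to 324/3 = 108.
From column 2, 108 − (32 + 40) gives (2,2) = 36.
Main diagonal needs 108; the known cells sum to 75, so (3,3) = 33.
The remaining cell in anti-diagonal is (3,1) = 108 − 73 = 35.
From column 1, 108 − (39 + 35) gives (2,1) = 34.
Column 3 needs 108; the known cells sum to 70, so (2,3) = 38.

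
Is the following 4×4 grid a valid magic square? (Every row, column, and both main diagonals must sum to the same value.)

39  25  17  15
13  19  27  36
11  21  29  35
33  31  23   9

No — column 3 sums to 96 but row 2 sums to 95.

Row 1: 39 + 25 + 17 + 15 = 96.
Row 2: 13 + 19 + 27 + 36 = 95.
Row 3: 11 + 21 + 29 + 35 = 96.
Row 4: 33 + 31 + 23 + 9 = 96.
Column 1: 39 + 13 + 11 + 33 = 96.
Column 2: 25 + 19 + 21 + 31 = 96.
Column 3: 17 + 27 + 29 + 23 = 96.
Column 4: 15 + 36 + 35 + 9 = 95.
Main diagonal: 39 + 19 + 29 + 9 = 96.
Anti-diagonal: 15 + 27 + 21 + 33 = 96.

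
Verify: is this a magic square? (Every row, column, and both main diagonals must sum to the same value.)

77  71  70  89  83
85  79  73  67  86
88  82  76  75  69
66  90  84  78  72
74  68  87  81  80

Row 1: 77 + 71 + 70 + 89 + 83 = 390.
Row 2: 85 + 79 + 73 + 67 + 86 = 390.
Row 3: 88 + 82 + 76 + 75 + 69 = 390.
Row 4: 66 + 90 + 84 + 78 + 72 = 390.
Row 5: 74 + 68 + 87 + 81 + 80 = 390.
Column 1: 77 + 85 + 88 + 66 + 74 = 390.
Column 2: 71 + 79 + 82 + 90 + 68 = 390.
Column 3: 70 + 73 + 76 + 84 + 87 = 390.
Column 4: 89 + 67 + 75 + 78 + 81 = 390.
Column 5: 83 + 86 + 69 + 72 + 80 = 390.
Main diagonal: 77 + 79 + 76 + 78 + 80 = 390.
Anti-diagonal: 83 + 67 + 76 + 90 + 74 = 390.
All lines sum to 390.

Yes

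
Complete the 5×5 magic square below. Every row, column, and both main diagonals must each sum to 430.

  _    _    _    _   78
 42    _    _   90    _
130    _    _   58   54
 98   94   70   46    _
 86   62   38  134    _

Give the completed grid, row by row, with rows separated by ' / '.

The remaining cell in row 4 is (4,5) = 430 − 308 = 122.
Row 5: 86 + 62 + 38 + 134 + ? = 430, so (5,5) = 110.
From column 1, 430 − (42 + 130 + 98 + 86) gives (1,1) = 74.
The remaining cell in column 4 is (1,4) = 430 − 328 = 102.
From column 5, 430 − (78 + 54 + 122 + 110) gives (2,5) = 66.
Using anti-diagonal: 78 + 90 + 94 + 86 + ? → (3,3) = 430 − 348 = 82.
From row 3, 430 − (130 + 82 + 58 + 54) gives (3,2) = 106.
Using main diagonal: 74 + 82 + 46 + 110 + ? → (2,2) = 430 − 312 = 118.
Row 2 must total 430; the given cells sum to 316, so (2,3) = 114.
The remaining cell in column 2 is (1,2) = 430 − 380 = 50.
Column 3: 114 + 82 + 70 + 38 + ? = 430, so (1,3) = 126.

74 50 126 102 78 / 42 118 114 90 66 / 130 106 82 58 54 / 98 94 70 46 122 / 86 62 38 134 110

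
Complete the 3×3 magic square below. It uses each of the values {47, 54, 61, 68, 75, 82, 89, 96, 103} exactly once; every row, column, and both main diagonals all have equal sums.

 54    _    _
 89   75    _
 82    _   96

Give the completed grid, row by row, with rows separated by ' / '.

The 9 entries sum to 675, so each line sums to 675/3 = 225.
Row 2 must total 225; the given cells sum to 164, so (2,3) = 61.
From row 3, 225 − (82 + 96) gives (3,2) = 47.
Using column 2: 75 + 47 + ? → (1,2) = 225 − 122 = 103.
Column 3 must total 225; the given cells sum to 157, so (1,3) = 68.

54 103 68 / 89 75 61 / 82 47 96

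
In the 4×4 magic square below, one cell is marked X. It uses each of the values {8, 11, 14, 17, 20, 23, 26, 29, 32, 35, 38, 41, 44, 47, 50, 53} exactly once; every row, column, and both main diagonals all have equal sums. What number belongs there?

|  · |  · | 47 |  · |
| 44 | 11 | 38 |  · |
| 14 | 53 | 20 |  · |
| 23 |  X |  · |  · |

The 16 entries sum to 488, so each line sums to 488/4 = 122.
Row 2 must total 122; the given cells sum to 93, so (2,4) = 29.
Using row 3: 14 + 53 + 20 + ? → (3,4) = 122 − 87 = 35.
Using column 1: 44 + 14 + 23 + ? → (1,1) = 122 − 81 = 41.
Column 3 must total 122; the given cells sum to 105, so (4,3) = 17.
From main diagonal, 122 − (41 + 11 + 20) gives (4,4) = 50.
The remaining cell in anti-diagonal is (1,4) = 122 − 114 = 8.
From row 1, 122 − (41 + 47 + 8) gives (1,2) = 26.
From row 4, 122 − (23 + 17 + 50) gives (4,2) = 32.

32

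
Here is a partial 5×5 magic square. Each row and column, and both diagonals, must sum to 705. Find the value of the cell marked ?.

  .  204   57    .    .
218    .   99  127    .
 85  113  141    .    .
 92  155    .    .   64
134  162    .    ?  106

78

Column 1: 218 + 85 + 92 + 134 + ? = 705, so (1,1) = 176.
Column 2 must total 705; the given cells sum to 634, so (2,2) = 71.
The remaining cell in main diagonal is (4,4) = 705 − 494 = 211.
The remaining cell in anti-diagonal is (1,5) = 705 − 557 = 148.
Row 1 must total 705; the given cells sum to 585, so (1,4) = 120.
Row 2 must total 705; the given cells sum to 515, so (2,5) = 190.
Row 4: 92 + 155 + 211 + 64 + ? = 705, so (4,3) = 183.
Column 3: 57 + 99 + 141 + 183 + ? = 705, so (5,3) = 225.
Column 5 needs 705; the known cells sum to 508, so (3,5) = 197.
Row 3 must total 705; the given cells sum to 536, so (3,4) = 169.
Using row 5: 134 + 162 + 225 + 106 + ? → (5,4) = 705 − 627 = 78.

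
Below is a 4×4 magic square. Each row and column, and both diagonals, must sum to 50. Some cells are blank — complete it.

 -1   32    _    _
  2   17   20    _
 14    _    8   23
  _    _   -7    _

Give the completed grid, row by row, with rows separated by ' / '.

-1 32 29 -10 / 2 17 20 11 / 14 5 8 23 / 35 -4 -7 26

Row 2: 2 + 17 + 20 + ? = 50, so (2,4) = 11.
From row 3, 50 − (14 + 8 + 23) gives (3,2) = 5.
Column 1 needs 50; the known cells sum to 15, so (4,1) = 35.
The remaining cell in column 2 is (4,2) = 50 − 54 = -4.
Using column 3: 20 + 8 + (-7) + ? → (1,3) = 50 − 21 = 29.
Main diagonal must total 50; the given cells sum to 24, so (4,4) = 26.
From anti-diagonal, 50 − (20 + 5 + 35) gives (1,4) = -10.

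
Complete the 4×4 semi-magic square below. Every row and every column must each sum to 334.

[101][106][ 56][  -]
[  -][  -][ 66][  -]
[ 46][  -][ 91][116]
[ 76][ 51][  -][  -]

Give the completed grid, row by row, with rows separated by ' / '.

101 106 56 71 / 111 96 66 61 / 46 81 91 116 / 76 51 121 86

Row 1: 101 + 106 + 56 + ? = 334, so (1,4) = 71.
Row 3: 46 + 91 + 116 + ? = 334, so (3,2) = 81.
The remaining cell in column 1 is (2,1) = 334 − 223 = 111.
From column 2, 334 − (106 + 81 + 51) gives (2,2) = 96.
Using column 3: 56 + 66 + 91 + ? → (4,3) = 334 − 213 = 121.
From row 2, 334 − (111 + 96 + 66) gives (2,4) = 61.
The remaining cell in row 4 is (4,4) = 334 − 248 = 86.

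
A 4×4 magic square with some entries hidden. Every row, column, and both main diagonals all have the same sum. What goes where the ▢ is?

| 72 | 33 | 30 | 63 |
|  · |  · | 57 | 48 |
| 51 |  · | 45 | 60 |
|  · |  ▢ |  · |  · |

69

Row 1 is complete and sums to 198; that is the magic constant.
Using row 3: 51 + 45 + 60 + ? → (3,2) = 198 − 156 = 42.
Column 3 must total 198; the given cells sum to 132, so (4,3) = 66.
Column 4 needs 198; the known cells sum to 171, so (4,4) = 27.
Using main diagonal: 72 + 45 + 27 + ? → (2,2) = 198 − 144 = 54.
The remaining cell in anti-diagonal is (4,1) = 198 − 162 = 36.
Row 2 needs 198; the known cells sum to 159, so (2,1) = 39.
Row 4: 36 + 66 + 27 + ? = 198, so (4,2) = 69.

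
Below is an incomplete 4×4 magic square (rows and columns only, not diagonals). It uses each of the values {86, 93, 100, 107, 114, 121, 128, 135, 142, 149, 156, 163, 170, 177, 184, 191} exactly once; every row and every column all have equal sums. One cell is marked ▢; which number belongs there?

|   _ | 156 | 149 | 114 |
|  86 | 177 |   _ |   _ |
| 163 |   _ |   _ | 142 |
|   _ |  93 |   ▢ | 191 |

100

The 16 entries sum to 2216, so each line sums to 2216/4 = 554.
Row 1 needs 554; the known cells sum to 419, so (1,1) = 135.
Using column 1: 135 + 86 + 163 + ? → (4,1) = 554 − 384 = 170.
Column 2: 156 + 177 + 93 + ? = 554, so (3,2) = 128.
From column 4, 554 − (114 + 142 + 191) gives (2,4) = 107.
Using row 2: 86 + 177 + 107 + ? → (2,3) = 554 − 370 = 184.
Using row 3: 163 + 128 + 142 + ? → (3,3) = 554 − 433 = 121.
Row 4 must total 554; the given cells sum to 454, so (4,3) = 100.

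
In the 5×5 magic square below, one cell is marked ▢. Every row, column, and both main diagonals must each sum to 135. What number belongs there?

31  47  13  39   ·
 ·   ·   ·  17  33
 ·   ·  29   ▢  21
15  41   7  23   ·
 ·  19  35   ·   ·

Row 1 needs 135; the known cells sum to 130, so (1,5) = 5.
The remaining cell in row 4 is (4,5) = 135 − 86 = 49.
Column 3 needs 135; the known cells sum to 84, so (2,3) = 51.
Using column 5: 5 + 33 + 21 + 49 + ? → (5,5) = 135 − 108 = 27.
Main diagonal needs 135; the known cells sum to 110, so (2,2) = 25.
Anti-diagonal needs 135; the known cells sum to 92, so (5,1) = 43.
Row 2 must total 135; the given cells sum to 126, so (2,1) = 9.
Row 5 needs 135; the known cells sum to 124, so (5,4) = 11.
Column 1 must total 135; the given cells sum to 98, so (3,1) = 37.
Using column 2: 47 + 25 + 41 + 19 + ? → (3,2) = 135 − 132 = 3.
Column 4: 39 + 17 + 23 + 11 + ? = 135, so (3,4) = 45.

45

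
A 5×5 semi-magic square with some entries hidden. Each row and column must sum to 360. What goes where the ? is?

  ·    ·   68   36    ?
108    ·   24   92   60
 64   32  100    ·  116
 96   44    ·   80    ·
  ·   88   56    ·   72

Row 2 needs 360; the known cells sum to 284, so (2,2) = 76.
The remaining cell in row 3 is (3,4) = 360 − 312 = 48.
Column 2: 76 + 32 + 44 + 88 + ? = 360, so (1,2) = 120.
Column 3 must total 360; the given cells sum to 248, so (4,3) = 112.
Column 4 must total 360; the given cells sum to 256, so (5,4) = 104.
Row 4 needs 360; the known cells sum to 332, so (4,5) = 28.
Row 5: 88 + 56 + 104 + 72 + ? = 360, so (5,1) = 40.
Column 1: 108 + 64 + 96 + 40 + ? = 360, so (1,1) = 52.
The remaining cell in column 5 is (1,5) = 360 − 276 = 84.

84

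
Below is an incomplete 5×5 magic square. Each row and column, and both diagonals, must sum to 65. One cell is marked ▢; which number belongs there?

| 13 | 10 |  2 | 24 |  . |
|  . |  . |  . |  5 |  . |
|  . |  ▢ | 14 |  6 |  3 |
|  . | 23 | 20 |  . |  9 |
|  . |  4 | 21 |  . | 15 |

17

Row 1 needs 65; the known cells sum to 49, so (1,5) = 16.
Column 3 must total 65; the given cells sum to 57, so (2,3) = 8.
Column 5 must total 65; the given cells sum to 43, so (2,5) = 22.
From anti-diagonal, 65 − (16 + 5 + 14 + 23) gives (5,1) = 7.
Row 5 must total 65; the given cells sum to 47, so (5,4) = 18.
Column 4 must total 65; the given cells sum to 53, so (4,4) = 12.
Main diagonal needs 65; the known cells sum to 54, so (2,2) = 11.
From row 2, 65 − (11 + 8 + 5 + 22) gives (2,1) = 19.
Using row 4: 23 + 20 + 12 + 9 + ? → (4,1) = 65 − 64 = 1.
Column 1 must total 65; the given cells sum to 40, so (3,1) = 25.
Using column 2: 10 + 11 + 23 + 4 + ? → (3,2) = 65 − 48 = 17.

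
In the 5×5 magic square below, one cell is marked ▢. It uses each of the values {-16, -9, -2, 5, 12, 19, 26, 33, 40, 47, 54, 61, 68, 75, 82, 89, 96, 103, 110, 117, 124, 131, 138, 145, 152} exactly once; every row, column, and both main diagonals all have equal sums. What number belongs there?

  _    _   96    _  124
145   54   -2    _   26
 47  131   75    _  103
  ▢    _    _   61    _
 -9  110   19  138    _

The 25 entries sum to 1700, so each line sums to 1700/5 = 340.
Row 2: 145 + 54 + (-2) + 26 + ? = 340, so (2,4) = 117.
From row 3, 340 − (47 + 131 + 75 + 103) gives (3,4) = -16.
The remaining cell in row 5 is (5,5) = 340 − 258 = 82.
Column 3: 96 + (-2) + 75 + 19 + ? = 340, so (4,3) = 152.
Using column 4: 117 + (-16) + 61 + 138 + ? → (1,4) = 340 − 300 = 40.
Column 5: 124 + 26 + 103 + 82 + ? = 340, so (4,5) = 5.
From main diagonal, 340 − (54 + 75 + 61 + 82) gives (1,1) = 68.
Anti-diagonal: 124 + 117 + 75 + (-9) + ? = 340, so (4,2) = 33.
Using row 1: 68 + 96 + 40 + 124 + ? → (1,2) = 340 − 328 = 12.
Row 4 needs 340; the known cells sum to 251, so (4,1) = 89.

89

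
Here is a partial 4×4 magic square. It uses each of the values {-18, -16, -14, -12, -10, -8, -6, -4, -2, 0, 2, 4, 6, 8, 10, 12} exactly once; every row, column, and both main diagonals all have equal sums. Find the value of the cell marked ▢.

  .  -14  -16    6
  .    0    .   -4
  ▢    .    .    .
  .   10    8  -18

The 16 entries sum to -48, so each line sums to -48/4 = -12.
Row 1 needs -12; the known cells sum to -24, so (1,1) = 12.
Row 4 needs -12; the known cells sum to 0, so (4,1) = -12.
Using column 2: -14 + 0 + 10 + ? → (3,2) = -12 − (-4) = -8.
Column 4 needs -12; the known cells sum to -16, so (3,4) = 4.
From main diagonal, -12 − (12 + 0 + (-18)) gives (3,3) = -6.
Anti-diagonal must total -12; the given cells sum to -14, so (2,3) = 2.
Row 2 needs -12; the known cells sum to -2, so (2,1) = -10.
The remaining cell in row 3 is (3,1) = -12 − (-10) = -2.

-2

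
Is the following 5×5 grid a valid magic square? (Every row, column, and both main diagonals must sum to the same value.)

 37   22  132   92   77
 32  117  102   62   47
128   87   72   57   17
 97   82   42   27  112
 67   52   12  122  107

No — row 5 sums to 360 but row 3 sums to 361.

Row 1: 37 + 22 + 132 + 92 + 77 = 360.
Row 2: 32 + 117 + 102 + 62 + 47 = 360.
Row 3: 128 + 87 + 72 + 57 + 17 = 361.
Row 4: 97 + 82 + 42 + 27 + 112 = 360.
Row 5: 67 + 52 + 12 + 122 + 107 = 360.
Column 1: 37 + 32 + 128 + 97 + 67 = 361.
Column 2: 22 + 117 + 87 + 82 + 52 = 360.
Column 3: 132 + 102 + 72 + 42 + 12 = 360.
Column 4: 92 + 62 + 57 + 27 + 122 = 360.
Column 5: 77 + 47 + 17 + 112 + 107 = 360.
Main diagonal: 37 + 117 + 72 + 27 + 107 = 360.
Anti-diagonal: 77 + 62 + 72 + 82 + 67 = 360.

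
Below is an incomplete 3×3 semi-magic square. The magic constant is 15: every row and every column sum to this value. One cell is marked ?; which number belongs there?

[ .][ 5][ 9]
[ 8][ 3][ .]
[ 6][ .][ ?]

2

From row 1, 15 − (5 + 9) gives (1,1) = 1.
Row 2 needs 15; the known cells sum to 11, so (2,3) = 4.
Using column 2: 5 + 3 + ? → (3,2) = 15 − 8 = 7.
Column 3 must total 15; the given cells sum to 13, so (3,3) = 2.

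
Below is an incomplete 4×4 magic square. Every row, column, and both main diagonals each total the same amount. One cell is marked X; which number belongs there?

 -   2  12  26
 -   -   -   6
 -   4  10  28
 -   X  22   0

Column 4 is complete and sums to 60; that is the magic constant.
Row 1 must total 60; the given cells sum to 40, so (1,1) = 20.
The remaining cell in row 3 is (3,1) = 60 − 42 = 18.
Using column 3: 12 + 10 + 22 + ? → (2,3) = 60 − 44 = 16.
Main diagonal needs 60; the known cells sum to 30, so (2,2) = 30.
Anti-diagonal needs 60; the known cells sum to 46, so (4,1) = 14.
Row 2 needs 60; the known cells sum to 52, so (2,1) = 8.
Row 4 must total 60; the given cells sum to 36, so (4,2) = 24.

24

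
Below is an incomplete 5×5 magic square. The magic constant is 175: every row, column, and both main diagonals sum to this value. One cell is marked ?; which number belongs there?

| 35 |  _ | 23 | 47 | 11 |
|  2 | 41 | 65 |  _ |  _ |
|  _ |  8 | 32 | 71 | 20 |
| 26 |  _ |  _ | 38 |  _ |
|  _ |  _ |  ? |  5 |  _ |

Using row 1: 35 + 23 + 47 + 11 + ? → (1,2) = 175 − 116 = 59.
From row 3, 175 − (8 + 32 + 71 + 20) gives (3,1) = 44.
From column 1, 175 − (35 + 2 + 44 + 26) gives (5,1) = 68.
Column 4: 47 + 71 + 38 + 5 + ? = 175, so (2,4) = 14.
Main diagonal needs 175; the known cells sum to 146, so (5,5) = 29.
Anti-diagonal needs 175; the known cells sum to 125, so (4,2) = 50.
The remaining cell in row 2 is (2,5) = 175 − 122 = 53.
Column 2 needs 175; the known cells sum to 158, so (5,2) = 17.
The remaining cell in column 5 is (4,5) = 175 − 113 = 62.
Using row 4: 26 + 50 + 38 + 62 + ? → (4,3) = 175 − 176 = -1.
Using row 5: 68 + 17 + 5 + 29 + ? → (5,3) = 175 − 119 = 56.

56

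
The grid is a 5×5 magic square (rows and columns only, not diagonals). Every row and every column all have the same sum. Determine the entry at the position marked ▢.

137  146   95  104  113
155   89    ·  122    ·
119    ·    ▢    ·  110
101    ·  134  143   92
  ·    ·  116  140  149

152

Row 1 is complete and sums to 595; that is the magic constant.
The remaining cell in row 4 is (4,2) = 595 − 470 = 125.
Column 1: 137 + 155 + 119 + 101 + ? = 595, so (5,1) = 83.
The remaining cell in column 4 is (3,4) = 595 − 509 = 86.
Column 5 needs 595; the known cells sum to 464, so (2,5) = 131.
Row 2 needs 595; the known cells sum to 497, so (2,3) = 98.
Row 5: 83 + 116 + 140 + 149 + ? = 595, so (5,2) = 107.
From column 2, 595 − (146 + 89 + 125 + 107) gives (3,2) = 128.
Using column 3: 95 + 98 + 134 + 116 + ? → (3,3) = 595 − 443 = 152.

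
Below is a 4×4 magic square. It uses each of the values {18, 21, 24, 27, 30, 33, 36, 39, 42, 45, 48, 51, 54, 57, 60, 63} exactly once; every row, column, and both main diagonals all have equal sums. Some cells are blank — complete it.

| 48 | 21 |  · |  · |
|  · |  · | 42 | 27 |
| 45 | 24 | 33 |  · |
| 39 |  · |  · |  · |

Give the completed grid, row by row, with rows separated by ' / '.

The 16 entries sum to 648, so each line sums to 648/4 = 162.
Row 3 needs 162; the known cells sum to 102, so (3,4) = 60.
The remaining cell in column 1 is (2,1) = 162 − 132 = 30.
Anti-diagonal: 42 + 24 + 39 + ? = 162, so (1,4) = 57.
Row 1 needs 162; the known cells sum to 126, so (1,3) = 36.
Row 2 must total 162; the given cells sum to 99, so (2,2) = 63.
From column 2, 162 − (21 + 63 + 24) gives (4,2) = 54.
Column 3 needs 162; the known cells sum to 111, so (4,3) = 51.
From column 4, 162 − (57 + 27 + 60) gives (4,4) = 18.

48 21 36 57 / 30 63 42 27 / 45 24 33 60 / 39 54 51 18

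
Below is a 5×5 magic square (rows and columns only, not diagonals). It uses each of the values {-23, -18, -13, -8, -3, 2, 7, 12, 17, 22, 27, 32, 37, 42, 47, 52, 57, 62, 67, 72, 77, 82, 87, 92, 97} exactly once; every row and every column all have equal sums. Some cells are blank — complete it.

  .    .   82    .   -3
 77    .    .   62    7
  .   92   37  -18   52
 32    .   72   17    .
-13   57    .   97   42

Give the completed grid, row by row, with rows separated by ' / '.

The 25 entries sum to 925, so each line sums to 925/5 = 185.
From row 3, 185 − (92 + 37 + (-18) + 52) gives (3,1) = 22.
From row 5, 185 − (-13 + 57 + 97 + 42) gives (5,3) = 2.
Column 1 must total 185; the given cells sum to 118, so (1,1) = 67.
From column 3, 185 − (82 + 37 + 72 + 2) gives (2,3) = -8.
The remaining cell in column 4 is (1,4) = 185 − 158 = 27.
From column 5, 185 − (-3 + 7 + 52 + 42) gives (4,5) = 87.
Row 1 needs 185; the known cells sum to 173, so (1,2) = 12.
The remaining cell in row 2 is (2,2) = 185 − 138 = 47.
Row 4 must total 185; the given cells sum to 208, so (4,2) = -23.

67 12 82 27 -3 / 77 47 -8 62 7 / 22 92 37 -18 52 / 32 -23 72 17 87 / -13 57 2 97 42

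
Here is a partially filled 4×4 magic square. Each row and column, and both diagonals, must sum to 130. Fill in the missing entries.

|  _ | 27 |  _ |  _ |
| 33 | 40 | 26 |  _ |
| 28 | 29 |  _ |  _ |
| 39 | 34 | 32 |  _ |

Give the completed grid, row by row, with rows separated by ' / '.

The remaining cell in row 2 is (2,4) = 130 − 99 = 31.
Using row 4: 39 + 34 + 32 + ? → (4,4) = 130 − 105 = 25.
Using column 1: 33 + 28 + 39 + ? → (1,1) = 130 − 100 = 30.
Main diagonal needs 130; the known cells sum to 95, so (3,3) = 35.
Using anti-diagonal: 26 + 29 + 39 + ? → (1,4) = 130 − 94 = 36.
From row 1, 130 − (30 + 27 + 36) gives (1,3) = 37.
Row 3 must total 130; the given cells sum to 92, so (3,4) = 38.

30 27 37 36 / 33 40 26 31 / 28 29 35 38 / 39 34 32 25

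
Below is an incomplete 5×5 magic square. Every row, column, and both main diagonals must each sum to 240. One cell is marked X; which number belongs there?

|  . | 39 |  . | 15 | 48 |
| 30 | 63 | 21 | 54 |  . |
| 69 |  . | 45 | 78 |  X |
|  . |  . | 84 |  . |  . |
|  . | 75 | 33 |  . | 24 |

36

Row 2 must total 240; the given cells sum to 168, so (2,5) = 72.
Column 3 must total 240; the given cells sum to 183, so (1,3) = 57.
Row 1 needs 240; the known cells sum to 159, so (1,1) = 81.
Using main diagonal: 81 + 63 + 45 + 24 + ? → (4,4) = 240 − 213 = 27.
Column 4 needs 240; the known cells sum to 174, so (5,4) = 66.
Row 5 needs 240; the known cells sum to 198, so (5,1) = 42.
The remaining cell in column 1 is (4,1) = 240 − 222 = 18.
From anti-diagonal, 240 − (48 + 54 + 45 + 42) gives (4,2) = 51.
Row 4 must total 240; the given cells sum to 180, so (4,5) = 60.
Column 2 must total 240; the given cells sum to 228, so (3,2) = 12.
Column 5: 48 + 72 + 60 + 24 + ? = 240, so (3,5) = 36.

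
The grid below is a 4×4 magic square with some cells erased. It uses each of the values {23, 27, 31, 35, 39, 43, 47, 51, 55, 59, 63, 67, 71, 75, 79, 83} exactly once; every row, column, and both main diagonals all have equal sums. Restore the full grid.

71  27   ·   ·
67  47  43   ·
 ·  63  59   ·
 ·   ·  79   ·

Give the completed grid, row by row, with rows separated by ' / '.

71 27 31 83 / 67 47 43 55 / 51 63 59 39 / 23 75 79 35

The 16 entries sum to 848, so each line sums to 848/4 = 212.
Row 2: 67 + 47 + 43 + ? = 212, so (2,4) = 55.
Column 2: 27 + 47 + 63 + ? = 212, so (4,2) = 75.
The remaining cell in column 3 is (1,3) = 212 − 181 = 31.
Main diagonal: 71 + 47 + 59 + ? = 212, so (4,4) = 35.
Row 1 must total 212; the given cells sum to 129, so (1,4) = 83.
From row 4, 212 − (75 + 79 + 35) gives (4,1) = 23.
The remaining cell in column 1 is (3,1) = 212 − 161 = 51.
Using column 4: 83 + 55 + 35 + ? → (3,4) = 212 − 173 = 39.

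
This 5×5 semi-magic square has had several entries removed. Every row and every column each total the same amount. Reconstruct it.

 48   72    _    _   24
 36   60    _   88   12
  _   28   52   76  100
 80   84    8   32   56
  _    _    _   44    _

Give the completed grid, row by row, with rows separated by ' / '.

Row 4 is already complete: 80 + 84 + 8 + 32 + 56 = 260, so that is the magic constant.
Using row 2: 36 + 60 + 88 + 12 + ? → (2,3) = 260 − 196 = 64.
The remaining cell in row 3 is (3,1) = 260 − 256 = 4.
Using column 1: 48 + 36 + 4 + 80 + ? → (5,1) = 260 − 168 = 92.
Using column 2: 72 + 60 + 28 + 84 + ? → (5,2) = 260 − 244 = 16.
The remaining cell in column 4 is (1,4) = 260 − 240 = 20.
Using column 5: 24 + 12 + 100 + 56 + ? → (5,5) = 260 − 192 = 68.
Row 1 needs 260; the known cells sum to 164, so (1,3) = 96.
From row 5, 260 − (92 + 16 + 44 + 68) gives (5,3) = 40.

48 72 96 20 24 / 36 60 64 88 12 / 4 28 52 76 100 / 80 84 8 32 56 / 92 16 40 44 68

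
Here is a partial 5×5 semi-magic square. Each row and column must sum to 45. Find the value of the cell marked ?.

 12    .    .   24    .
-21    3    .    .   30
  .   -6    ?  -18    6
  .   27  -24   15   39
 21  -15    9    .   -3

18

The remaining cell in row 4 is (4,1) = 45 − 57 = -12.
Row 5 needs 45; the known cells sum to 12, so (5,4) = 33.
From column 1, 45 − (12 + (-21) + (-12) + 21) gives (3,1) = 45.
Column 2 must total 45; the given cells sum to 9, so (1,2) = 36.
Column 4 needs 45; the known cells sum to 54, so (2,4) = -9.
Column 5 needs 45; the known cells sum to 72, so (1,5) = -27.
Row 1 must total 45; the given cells sum to 45, so (1,3) = 0.
Row 2: -21 + 3 + (-9) + 30 + ? = 45, so (2,3) = 42.
Using row 3: 45 + (-6) + (-18) + 6 + ? → (3,3) = 45 − 27 = 18.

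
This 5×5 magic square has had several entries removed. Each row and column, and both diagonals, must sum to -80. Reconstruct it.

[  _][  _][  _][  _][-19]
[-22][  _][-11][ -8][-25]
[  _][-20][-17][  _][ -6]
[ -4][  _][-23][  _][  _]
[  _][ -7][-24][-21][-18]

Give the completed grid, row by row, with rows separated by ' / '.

-16 -13 -5 -27 -19 / -22 -14 -11 -8 -25 / -28 -20 -17 -9 -6 / -4 -26 -23 -15 -12 / -10 -7 -24 -21 -18

Row 2 needs -80; the known cells sum to -66, so (2,2) = -14.
Row 5 must total -80; the given cells sum to -70, so (5,1) = -10.
Column 3: -11 + (-17) + (-23) + (-24) + ? = -80, so (1,3) = -5.
Column 5: -19 + (-25) + (-6) + (-18) + ? = -80, so (4,5) = -12.
Anti-diagonal: -19 + (-8) + (-17) + (-10) + ? = -80, so (4,2) = -26.
Row 4 must total -80; the given cells sum to -65, so (4,4) = -15.
The remaining cell in column 2 is (1,2) = -80 − (-67) = -13.
From main diagonal, -80 − (-14 + (-17) + (-15) + (-18)) gives (1,1) = -16.
Row 1 needs -80; the known cells sum to -53, so (1,4) = -27.
Column 1: -16 + (-22) + (-4) + (-10) + ? = -80, so (3,1) = -28.
Column 4 needs -80; the known cells sum to -71, so (3,4) = -9.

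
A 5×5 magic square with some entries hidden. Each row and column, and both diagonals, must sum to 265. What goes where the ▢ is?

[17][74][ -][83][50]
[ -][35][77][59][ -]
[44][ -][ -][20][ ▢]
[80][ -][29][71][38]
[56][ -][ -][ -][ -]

Row 1 must total 265; the given cells sum to 224, so (1,3) = 41.
Row 4 must total 265; the given cells sum to 218, so (4,2) = 47.
Column 1: 17 + 44 + 80 + 56 + ? = 265, so (2,1) = 68.
From column 4, 265 − (83 + 59 + 20 + 71) gives (5,4) = 32.
Anti-diagonal: 50 + 59 + 47 + 56 + ? = 265, so (3,3) = 53.
From row 2, 265 − (68 + 35 + 77 + 59) gives (2,5) = 26.
Using column 3: 41 + 77 + 53 + 29 + ? → (5,3) = 265 − 200 = 65.
Main diagonal must total 265; the given cells sum to 176, so (5,5) = 89.
Row 5 must total 265; the given cells sum to 242, so (5,2) = 23.
Column 2 must total 265; the given cells sum to 179, so (3,2) = 86.
Column 5 needs 265; the known cells sum to 203, so (3,5) = 62.

62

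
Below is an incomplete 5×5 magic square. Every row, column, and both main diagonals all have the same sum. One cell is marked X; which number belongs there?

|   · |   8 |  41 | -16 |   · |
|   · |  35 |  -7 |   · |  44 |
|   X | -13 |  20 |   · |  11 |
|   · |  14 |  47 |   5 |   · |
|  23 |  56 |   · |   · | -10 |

29

Column 2 is complete and sums to 100; that is the magic constant.
Column 3 must total 100; the given cells sum to 101, so (5,3) = -1.
The remaining cell in main diagonal is (1,1) = 100 − 50 = 50.
Using row 1: 50 + 8 + 41 + (-16) + ? → (1,5) = 100 − 83 = 17.
From row 5, 100 − (23 + 56 + (-1) + (-10)) gives (5,4) = 32.
Column 5: 17 + 44 + 11 + (-10) + ? = 100, so (4,5) = 38.
From anti-diagonal, 100 − (17 + 20 + 14 + 23) gives (2,4) = 26.
Row 2 must total 100; the given cells sum to 98, so (2,1) = 2.
Row 4: 14 + 47 + 5 + 38 + ? = 100, so (4,1) = -4.
Column 1: 50 + 2 + (-4) + 23 + ? = 100, so (3,1) = 29.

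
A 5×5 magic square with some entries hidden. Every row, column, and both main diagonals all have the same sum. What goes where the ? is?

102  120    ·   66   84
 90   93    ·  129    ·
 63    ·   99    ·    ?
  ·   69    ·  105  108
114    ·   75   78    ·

135

Anti-diagonal is complete and sums to 495; that is the magic constant.
Row 1 must total 495; the given cells sum to 372, so (1,3) = 123.
From column 1, 495 − (102 + 90 + 63 + 114) gives (4,1) = 126.
Using column 4: 66 + 129 + 105 + 78 + ? → (3,4) = 495 − 378 = 117.
Main diagonal must total 495; the given cells sum to 399, so (5,5) = 96.
Row 4: 126 + 69 + 105 + 108 + ? = 495, so (4,3) = 87.
The remaining cell in row 5 is (5,2) = 495 − 363 = 132.
Column 2 must total 495; the given cells sum to 414, so (3,2) = 81.
The remaining cell in column 3 is (2,3) = 495 − 384 = 111.
From row 2, 495 − (90 + 93 + 111 + 129) gives (2,5) = 72.
From row 3, 495 − (63 + 81 + 99 + 117) gives (3,5) = 135.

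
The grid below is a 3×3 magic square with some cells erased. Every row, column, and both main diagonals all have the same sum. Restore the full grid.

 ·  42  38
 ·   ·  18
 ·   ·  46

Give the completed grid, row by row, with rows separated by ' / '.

22 42 38 / 50 34 18 / 30 26 46

Column 3 is already complete: 38 + 18 + 46 = 102, so that is the magic constant.
From row 1, 102 − (42 + 38) gives (1,1) = 22.
Main diagonal needs 102; the known cells sum to 68, so (2,2) = 34.
Anti-diagonal needs 102; the known cells sum to 72, so (3,1) = 30.
Row 2 needs 102; the known cells sum to 52, so (2,1) = 50.
The remaining cell in row 3 is (3,2) = 102 − 76 = 26.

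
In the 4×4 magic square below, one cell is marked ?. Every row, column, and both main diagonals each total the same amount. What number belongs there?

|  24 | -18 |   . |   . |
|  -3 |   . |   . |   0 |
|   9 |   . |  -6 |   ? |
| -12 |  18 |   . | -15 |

12

Column 1 is complete and sums to 18; that is the magic constant.
From row 4, 18 − (-12 + 18 + (-15)) gives (4,3) = 27.
Main diagonal needs 18; the known cells sum to 3, so (2,2) = 15.
Row 2 must total 18; the given cells sum to 12, so (2,3) = 6.
The remaining cell in column 2 is (3,2) = 18 − 15 = 3.
From column 3, 18 − (6 + (-6) + 27) gives (1,3) = -9.
Anti-diagonal: 6 + 3 + (-12) + ? = 18, so (1,4) = 21.
Row 3: 9 + 3 + (-6) + ? = 18, so (3,4) = 12.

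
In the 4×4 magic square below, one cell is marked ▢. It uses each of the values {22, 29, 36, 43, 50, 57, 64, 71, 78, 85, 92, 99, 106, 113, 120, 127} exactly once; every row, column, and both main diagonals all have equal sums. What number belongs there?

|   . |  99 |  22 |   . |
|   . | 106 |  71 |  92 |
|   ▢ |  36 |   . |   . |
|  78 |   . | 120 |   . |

127

The 16 entries sum to 1192, so each line sums to 1192/4 = 298.
Row 2 must total 298; the given cells sum to 269, so (2,1) = 29.
Column 2 needs 298; the known cells sum to 241, so (4,2) = 57.
Using column 3: 22 + 71 + 120 + ? → (3,3) = 298 − 213 = 85.
Using anti-diagonal: 71 + 36 + 78 + ? → (1,4) = 298 − 185 = 113.
From row 1, 298 − (99 + 22 + 113) gives (1,1) = 64.
Row 4 needs 298; the known cells sum to 255, so (4,4) = 43.
The remaining cell in column 1 is (3,1) = 298 − 171 = 127.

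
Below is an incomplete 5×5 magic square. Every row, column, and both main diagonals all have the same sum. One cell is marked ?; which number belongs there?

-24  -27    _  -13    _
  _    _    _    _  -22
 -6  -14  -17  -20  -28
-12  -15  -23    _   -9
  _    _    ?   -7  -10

Row 3 is complete and sums to -85; that is the magic constant.
Row 4: -12 + (-15) + (-23) + (-9) + ? = -85, so (4,4) = -26.
The remaining cell in column 4 is (2,4) = -85 − (-66) = -19.
The remaining cell in column 5 is (1,5) = -85 − (-69) = -16.
Main diagonal: -24 + (-17) + (-26) + (-10) + ? = -85, so (2,2) = -8.
Using anti-diagonal: -16 + (-19) + (-17) + (-15) + ? → (5,1) = -85 − (-67) = -18.
Row 1 must total -85; the given cells sum to -80, so (1,3) = -5.
The remaining cell in column 1 is (2,1) = -85 − (-60) = -25.
From column 2, -85 − (-27 + (-8) + (-14) + (-15)) gives (5,2) = -21.
From row 2, -85 − (-25 + (-8) + (-19) + (-22)) gives (2,3) = -11.
Row 5 needs -85; the known cells sum to -56, so (5,3) = -29.

-29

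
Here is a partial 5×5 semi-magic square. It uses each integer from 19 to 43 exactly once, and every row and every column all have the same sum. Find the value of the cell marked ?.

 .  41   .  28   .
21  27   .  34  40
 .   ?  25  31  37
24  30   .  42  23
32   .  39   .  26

The entries are 19 through 43, which sum to 775, so each line sums to 775/5 = 155.
From row 2, 155 − (21 + 27 + 34 + 40) gives (2,3) = 33.
Row 4 needs 155; the known cells sum to 119, so (4,3) = 36.
Column 3 needs 155; the known cells sum to 133, so (1,3) = 22.
The remaining cell in column 4 is (5,4) = 155 − 135 = 20.
Column 5: 40 + 37 + 23 + 26 + ? = 155, so (1,5) = 29.
Row 1 needs 155; the known cells sum to 120, so (1,1) = 35.
From row 5, 155 − (32 + 39 + 20 + 26) gives (5,2) = 38.
Column 1: 35 + 21 + 24 + 32 + ? = 155, so (3,1) = 43.
Column 2 must total 155; the given cells sum to 136, so (3,2) = 19.

19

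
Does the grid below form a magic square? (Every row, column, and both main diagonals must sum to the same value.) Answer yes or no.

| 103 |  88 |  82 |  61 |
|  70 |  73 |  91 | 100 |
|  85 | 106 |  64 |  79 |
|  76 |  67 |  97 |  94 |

Yes

Row 1: 103 + 88 + 82 + 61 = 334.
Row 2: 70 + 73 + 91 + 100 = 334.
Row 3: 85 + 106 + 64 + 79 = 334.
Row 4: 76 + 67 + 97 + 94 = 334.
Column 1: 103 + 70 + 85 + 76 = 334.
Column 2: 88 + 73 + 106 + 67 = 334.
Column 3: 82 + 91 + 64 + 97 = 334.
Column 4: 61 + 100 + 79 + 94 = 334.
Main diagonal: 103 + 73 + 64 + 94 = 334.
Anti-diagonal: 61 + 91 + 106 + 76 = 334.
All lines sum to 334.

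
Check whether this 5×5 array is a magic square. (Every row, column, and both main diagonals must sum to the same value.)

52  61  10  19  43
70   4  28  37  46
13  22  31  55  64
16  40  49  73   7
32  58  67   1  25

No — anti-diagonal sums to 183 but column 3 sums to 185.

Row 1: 52 + 61 + 10 + 19 + 43 = 185.
Row 2: 70 + 4 + 28 + 37 + 46 = 185.
Row 3: 13 + 22 + 31 + 55 + 64 = 185.
Row 4: 16 + 40 + 49 + 73 + 7 = 185.
Row 5: 32 + 58 + 67 + 1 + 25 = 183.
Column 1: 52 + 70 + 13 + 16 + 32 = 183.
Column 2: 61 + 4 + 22 + 40 + 58 = 185.
Column 3: 10 + 28 + 31 + 49 + 67 = 185.
Column 4: 19 + 37 + 55 + 73 + 1 = 185.
Column 5: 43 + 46 + 64 + 7 + 25 = 185.
Main diagonal: 52 + 4 + 31 + 73 + 25 = 185.
Anti-diagonal: 43 + 37 + 31 + 40 + 32 = 183.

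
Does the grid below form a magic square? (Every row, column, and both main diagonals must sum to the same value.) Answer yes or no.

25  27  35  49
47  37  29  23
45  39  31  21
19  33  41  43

Yes

Row 1: 25 + 27 + 35 + 49 = 136.
Row 2: 47 + 37 + 29 + 23 = 136.
Row 3: 45 + 39 + 31 + 21 = 136.
Row 4: 19 + 33 + 41 + 43 = 136.
Column 1: 25 + 47 + 45 + 19 = 136.
Column 2: 27 + 37 + 39 + 33 = 136.
Column 3: 35 + 29 + 31 + 41 = 136.
Column 4: 49 + 23 + 21 + 43 = 136.
Main diagonal: 25 + 37 + 31 + 43 = 136.
Anti-diagonal: 49 + 29 + 39 + 19 = 136.
All lines sum to 136.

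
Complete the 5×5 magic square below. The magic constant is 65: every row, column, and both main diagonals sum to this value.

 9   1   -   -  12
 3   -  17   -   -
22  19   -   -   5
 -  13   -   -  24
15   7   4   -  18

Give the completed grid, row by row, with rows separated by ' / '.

9 1 23 20 12 / 3 25 17 14 6 / 22 19 11 8 5 / 16 13 10 2 24 / 15 7 4 21 18

From row 5, 65 − (15 + 7 + 4 + 18) gives (5,4) = 21.
Column 1 must total 65; the given cells sum to 49, so (4,1) = 16.
Column 2 must total 65; the given cells sum to 40, so (2,2) = 25.
Using column 5: 12 + 5 + 24 + 18 + ? → (2,5) = 65 − 59 = 6.
Row 2: 3 + 25 + 17 + 6 + ? = 65, so (2,4) = 14.
From anti-diagonal, 65 − (12 + 14 + 13 + 15) gives (3,3) = 11.
The remaining cell in row 3 is (3,4) = 65 − 57 = 8.
The remaining cell in main diagonal is (4,4) = 65 − 63 = 2.
Row 4 must total 65; the given cells sum to 55, so (4,3) = 10.
Column 3: 17 + 11 + 10 + 4 + ? = 65, so (1,3) = 23.
Column 4 must total 65; the given cells sum to 45, so (1,4) = 20.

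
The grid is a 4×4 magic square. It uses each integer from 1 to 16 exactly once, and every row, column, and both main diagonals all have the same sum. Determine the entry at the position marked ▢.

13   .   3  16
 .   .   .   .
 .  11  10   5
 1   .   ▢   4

15

The entries are 1 through 16, which sum to 136, so each line sums to 136/4 = 34.
Row 1: 13 + 3 + 16 + ? = 34, so (1,2) = 2.
Row 3 must total 34; the given cells sum to 26, so (3,1) = 8.
Column 1: 13 + 8 + 1 + ? = 34, so (2,1) = 12.
The remaining cell in column 4 is (2,4) = 34 − 25 = 9.
From main diagonal, 34 − (13 + 10 + 4) gives (2,2) = 7.
Anti-diagonal must total 34; the given cells sum to 28, so (2,3) = 6.
Column 2 needs 34; the known cells sum to 20, so (4,2) = 14.
From column 3, 34 − (3 + 6 + 10) gives (4,3) = 15.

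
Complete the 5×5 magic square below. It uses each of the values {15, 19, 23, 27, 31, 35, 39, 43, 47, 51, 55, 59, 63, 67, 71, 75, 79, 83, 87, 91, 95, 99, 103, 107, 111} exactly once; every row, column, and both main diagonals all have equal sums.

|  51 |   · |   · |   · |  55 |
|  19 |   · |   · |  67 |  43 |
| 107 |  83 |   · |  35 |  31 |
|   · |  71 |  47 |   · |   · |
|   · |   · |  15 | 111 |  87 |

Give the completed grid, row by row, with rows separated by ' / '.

The 25 entries sum to 1575, so each line sums to 1575/5 = 315.
Using row 3: 107 + 83 + 35 + 31 + ? → (3,3) = 315 − 256 = 59.
The remaining cell in column 5 is (4,5) = 315 − 216 = 99.
Anti-diagonal: 55 + 67 + 59 + 71 + ? = 315, so (5,1) = 63.
Row 5 must total 315; the given cells sum to 276, so (5,2) = 39.
Using column 1: 51 + 19 + 107 + 63 + ? → (4,1) = 315 − 240 = 75.
Using row 4: 75 + 71 + 47 + 99 + ? → (4,4) = 315 − 292 = 23.
Column 4: 67 + 35 + 23 + 111 + ? = 315, so (1,4) = 79.
From main diagonal, 315 − (51 + 59 + 23 + 87) gives (2,2) = 95.
Using row 2: 19 + 95 + 67 + 43 + ? → (2,3) = 315 − 224 = 91.
Using column 2: 95 + 83 + 71 + 39 + ? → (1,2) = 315 − 288 = 27.
Column 3 needs 315; the known cells sum to 212, so (1,3) = 103.

51 27 103 79 55 / 19 95 91 67 43 / 107 83 59 35 31 / 75 71 47 23 99 / 63 39 15 111 87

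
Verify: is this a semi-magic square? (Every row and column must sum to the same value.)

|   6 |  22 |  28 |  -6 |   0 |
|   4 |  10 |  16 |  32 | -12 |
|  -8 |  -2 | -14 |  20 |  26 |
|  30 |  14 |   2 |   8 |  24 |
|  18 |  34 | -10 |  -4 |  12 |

No — column 4 sums to 50 but column 2 sums to 78.

Row 1: 6 + 22 + 28 + (-6) + 0 = 50.
Row 2: 4 + 10 + 16 + 32 + (-12) = 50.
Row 3: -8 + (-2) + (-14) + 20 + 26 = 22.
Row 4: 30 + 14 + 2 + 8 + 24 = 78.
Row 5: 18 + 34 + (-10) + (-4) + 12 = 50.
Column 1: 6 + 4 + (-8) + 30 + 18 = 50.
Column 2: 22 + 10 + (-2) + 14 + 34 = 78.
Column 3: 28 + 16 + (-14) + 2 + (-10) = 22.
Column 4: -6 + 32 + 20 + 8 + (-4) = 50.
Column 5: 0 + (-12) + 26 + 24 + 12 = 50.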